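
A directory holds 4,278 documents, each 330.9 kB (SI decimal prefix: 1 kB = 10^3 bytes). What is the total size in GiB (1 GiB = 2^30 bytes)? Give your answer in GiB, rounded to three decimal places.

1.318 GiB

Total = 4,278 × 330.9 kB = 1415590.2 kB
= 1415590.2 × 1,000 bytes = 1,415,590,200 bytes
1 GiB = 1,073,741,824 bytes
1,415,590,200 / 1,073,741,824 = 1.318 GiB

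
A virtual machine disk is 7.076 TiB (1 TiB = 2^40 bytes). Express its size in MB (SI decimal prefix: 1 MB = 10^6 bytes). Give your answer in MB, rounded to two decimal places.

7.076 TiB = 7.076 × 2^40 bytes = 7,780,144,278,142.976 bytes
1 MB = 10^6 bytes = 1,000,000 bytes
7,780,144,278,142.976 / 1,000,000 = 7,780,144.28 MB

7,780,144.28 MB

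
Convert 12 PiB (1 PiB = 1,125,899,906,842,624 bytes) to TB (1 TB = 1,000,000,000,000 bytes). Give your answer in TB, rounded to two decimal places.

12 PiB = 12 × 2^50 bytes = 13,510,798,882,111,488 bytes
1 TB = 1,000,000,000,000 bytes
13,510,798,882,111,488 / 1,000,000,000,000 = 13,510.80 TB

13,510.80 TB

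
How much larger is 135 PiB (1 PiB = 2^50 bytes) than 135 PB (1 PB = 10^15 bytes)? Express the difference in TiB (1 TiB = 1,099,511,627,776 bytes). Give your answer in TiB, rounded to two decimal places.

15,458.22 TiB

135 PiB = 135 × 1,125,899,906,842,624 = 151,996,487,423,754,240 bytes
135 PB = 135 × 1,000,000,000,000,000 = 135,000,000,000,000,000 bytes
difference = 16,996,487,423,754,240 bytes
16,996,487,423,754,240 / 1,099,511,627,776 = 15,458.22 TiB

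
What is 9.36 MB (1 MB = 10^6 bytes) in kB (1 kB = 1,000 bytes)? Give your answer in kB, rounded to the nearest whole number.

9,360 kB

9.36 MB × 1,000,000 bytes/MB = 9,360,000 bytes
1 kB = 10^3 bytes = 1,000 bytes
9,360,000 / 1,000 = 9,360 kB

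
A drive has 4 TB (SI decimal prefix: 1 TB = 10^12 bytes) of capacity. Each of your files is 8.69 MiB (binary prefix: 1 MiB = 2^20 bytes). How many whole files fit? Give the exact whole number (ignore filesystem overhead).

438,975

Capacity: 4 TB = 4,000,000,000,000 bytes
Per item: 8.69 MiB = 9,112,125.44 bytes
⌊4,000,000,000,000 / 9,112,125.44⌋ = 438,975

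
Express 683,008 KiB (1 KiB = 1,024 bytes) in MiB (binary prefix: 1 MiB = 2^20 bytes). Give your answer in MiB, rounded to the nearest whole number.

667 MiB

683,008 KiB = 683,008 × 2^10 bytes = 699,400,192 bytes
1 MiB = 1,048,576 bytes
699,400,192 / 1,048,576 = 667 MiB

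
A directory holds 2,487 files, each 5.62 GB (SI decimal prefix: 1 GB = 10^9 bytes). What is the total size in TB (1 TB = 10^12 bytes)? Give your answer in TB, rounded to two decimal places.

13.98 TB

Total = 2,487 × 5.62 GB = 13976.94 GB
= 13976.94 × 1,000,000,000 bytes = 13,976,940,000,000 bytes
1 TB = 1,000,000,000,000 bytes
13,976,940,000,000 / 1,000,000,000,000 = 13.98 TB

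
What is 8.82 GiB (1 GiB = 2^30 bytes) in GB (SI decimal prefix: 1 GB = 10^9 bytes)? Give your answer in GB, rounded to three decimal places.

8.82 GiB × 1,073,741,824 bytes/GiB = 9,470,402,887.68 bytes
1 GB = 10^9 bytes = 1,000,000,000 bytes
9,470,402,887.68 / 1,000,000,000 = 9.470 GB

9.470 GB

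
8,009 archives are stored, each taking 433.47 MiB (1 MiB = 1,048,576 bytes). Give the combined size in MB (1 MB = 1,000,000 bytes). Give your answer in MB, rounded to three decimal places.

Total = 8,009 × 433.47 MiB = 3471661.23 MiB
= 3471661.23 × 1,048,576 bytes = 3,640,300,645,908.48 bytes
1 MB = 1,000,000 bytes
3,640,300,645,908.48 / 1,000,000 = 3,640,300.646 MB

3,640,300.646 MB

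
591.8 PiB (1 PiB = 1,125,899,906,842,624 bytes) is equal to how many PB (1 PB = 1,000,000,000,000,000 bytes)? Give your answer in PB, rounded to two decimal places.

666.31 PB

591.8 PiB × 1,125,899,906,842,624 bytes/PiB = 666,307,564,869,464,883.2 bytes
1 PB = 10^15 bytes = 1,000,000,000,000,000 bytes
666,307,564,869,464,883.2 / 1,000,000,000,000,000 = 666.31 PB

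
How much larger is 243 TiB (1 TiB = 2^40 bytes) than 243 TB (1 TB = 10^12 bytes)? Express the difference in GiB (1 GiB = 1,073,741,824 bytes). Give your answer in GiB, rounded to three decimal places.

243 TiB = 243 × 1,099,511,627,776 = 267,181,325,549,568 bytes
243 TB = 243 × 1,000,000,000,000 = 243,000,000,000,000 bytes
difference = 24,181,325,549,568 bytes
24,181,325,549,568 / 1,073,741,824 = 22,520.614 GiB

22,520.614 GiB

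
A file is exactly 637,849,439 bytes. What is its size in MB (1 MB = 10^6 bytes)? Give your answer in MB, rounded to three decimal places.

637.849 MB

637,849,439 bytes given.
1 MB = 10^6 bytes = 1,000,000 bytes
637,849,439 / 1,000,000 = 637.849 MB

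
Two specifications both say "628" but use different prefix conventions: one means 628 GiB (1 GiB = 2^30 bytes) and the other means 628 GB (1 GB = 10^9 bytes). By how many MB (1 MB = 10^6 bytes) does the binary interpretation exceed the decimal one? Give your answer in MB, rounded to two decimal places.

628 GiB = 628 × 1,073,741,824 = 674,309,865,472 bytes
628 GB = 628 × 1,000,000,000 = 628,000,000,000 bytes
difference = 46,309,865,472 bytes
46,309,865,472 / 1,000,000 = 46,309.87 MB

46,309.87 MB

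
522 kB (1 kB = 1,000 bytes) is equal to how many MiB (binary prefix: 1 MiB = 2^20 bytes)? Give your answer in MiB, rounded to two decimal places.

0.50 MiB

522 kB × 1,000 bytes/kB = 522,000 bytes
1 MiB = 2^20 bytes = 1,048,576 bytes
522,000 / 1,048,576 = 0.50 MiB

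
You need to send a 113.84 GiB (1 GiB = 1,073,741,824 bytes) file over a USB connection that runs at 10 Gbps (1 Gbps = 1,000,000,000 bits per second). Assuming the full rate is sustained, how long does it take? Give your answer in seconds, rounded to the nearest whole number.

113.84 GiB = 122,234,769,244.16 bytes = 977,878,153,953.28 bits
10 Gbps = 10,000,000,000 bits/s
time = 977,878,153,953.28 / 10,000,000,000 = 98 s

98 seconds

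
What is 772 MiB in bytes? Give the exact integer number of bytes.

809,500,672 bytes

772 × 1,048,576 = 809,500,672 bytes  (1 MiB = 2^20 bytes)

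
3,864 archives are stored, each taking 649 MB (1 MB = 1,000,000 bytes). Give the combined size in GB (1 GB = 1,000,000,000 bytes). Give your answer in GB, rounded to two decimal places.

Total = 3,864 × 649 MB = 2,507,736 MB
= 2,507,736 × 1,000,000 bytes = 2,507,736,000,000 bytes
1 GB = 1,000,000,000 bytes
2,507,736,000,000 / 1,000,000,000 = 2,507.74 GB

2,507.74 GB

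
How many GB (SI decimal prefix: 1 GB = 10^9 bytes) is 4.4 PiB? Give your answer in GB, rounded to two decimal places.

4,953,959.59 GB

4.4 PiB × 1,125,899,906,842,624 bytes/PiB = 4,953,959,590,107,545.6 bytes
1 GB = 10^9 bytes = 1,000,000,000 bytes
4,953,959,590,107,545.6 / 1,000,000,000 = 4,953,959.59 GB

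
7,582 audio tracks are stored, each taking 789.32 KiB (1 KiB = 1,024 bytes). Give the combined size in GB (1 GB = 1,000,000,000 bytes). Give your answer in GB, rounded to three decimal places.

6.128 GB

Total = 7,582 × 789.32 KiB = 5984624.24 KiB
= 5984624.24 × 1,024 bytes = 6,128,255,221.76 bytes
1 GB = 1,000,000,000 bytes
6,128,255,221.76 / 1,000,000,000 = 6.128 GB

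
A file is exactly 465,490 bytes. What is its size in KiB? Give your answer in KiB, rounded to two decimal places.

465,490 bytes given.
1 KiB = 1,024 bytes
465,490 / 1,024 = 454.58 KiB

454.58 KiB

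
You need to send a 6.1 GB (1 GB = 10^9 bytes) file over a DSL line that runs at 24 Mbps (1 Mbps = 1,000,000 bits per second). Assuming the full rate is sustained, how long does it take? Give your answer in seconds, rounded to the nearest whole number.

2,033 seconds

6.1 GB = 6,100,000,000 bytes = 48,800,000,000 bits
24 Mbps = 24,000,000 bits/s
time = 48,800,000,000 / 24,000,000 = 2,033 s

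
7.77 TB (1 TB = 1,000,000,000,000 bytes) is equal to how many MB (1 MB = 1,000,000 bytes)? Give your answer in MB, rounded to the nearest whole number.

7,770,000 MB

7.77 TB × 1,000,000,000,000 bytes/TB = 7,770,000,000,000 bytes
1 MB = 10^6 bytes = 1,000,000 bytes
7,770,000,000,000 / 1,000,000 = 7,770,000 MB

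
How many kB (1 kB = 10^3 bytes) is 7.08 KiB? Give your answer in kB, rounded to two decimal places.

7.08 KiB = 7.08 × 2^10 bytes = 7,249.92 bytes
1 kB = 1,000 bytes
7,249.92 / 1,000 = 7.25 kB

7.25 kB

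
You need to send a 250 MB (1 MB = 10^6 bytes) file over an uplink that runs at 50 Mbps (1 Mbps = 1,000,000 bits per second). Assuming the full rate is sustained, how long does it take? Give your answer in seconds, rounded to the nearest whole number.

250 MB = 250,000,000 bytes = 2,000,000,000 bits
50 Mbps = 50,000,000 bits/s
time = 2,000,000,000 / 50,000,000 = 40 s

40 seconds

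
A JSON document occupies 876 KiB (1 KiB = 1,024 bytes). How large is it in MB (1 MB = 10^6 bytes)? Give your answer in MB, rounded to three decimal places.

876 KiB × 1,024 bytes/KiB = 897,024 bytes
1 MB = 10^6 bytes = 1,000,000 bytes
897,024 / 1,000,000 = 0.897 MB

0.897 MB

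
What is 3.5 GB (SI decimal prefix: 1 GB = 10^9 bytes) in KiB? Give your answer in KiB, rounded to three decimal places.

3.5 GB × 1,000,000,000 bytes/GB = 3,500,000,000 bytes
1 KiB = 2^10 bytes = 1,024 bytes
3,500,000,000 / 1,024 = 3,417,968.750 KiB

3,417,968.750 KiB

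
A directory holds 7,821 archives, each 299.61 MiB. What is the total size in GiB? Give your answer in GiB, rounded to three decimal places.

2,288.330 GiB

Total = 7,821 × 299.61 MiB = 2343249.81 MiB
= 2343249.81 × 1,048,576 bytes = 2,457,075,512,770.56 bytes
1 GiB = 1,073,741,824 bytes
2,457,075,512,770.56 / 1,073,741,824 = 2,288.330 GiB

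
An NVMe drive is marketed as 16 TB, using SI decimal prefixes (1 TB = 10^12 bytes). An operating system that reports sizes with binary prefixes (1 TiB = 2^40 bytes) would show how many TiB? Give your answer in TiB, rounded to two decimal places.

14.55 TiB

16 TB = 16 × 10^12 bytes = 16,000,000,000,000 bytes
1 TiB = 1,099,511,627,776 bytes
16,000,000,000,000 / 1,099,511,627,776 = 14.55 TiB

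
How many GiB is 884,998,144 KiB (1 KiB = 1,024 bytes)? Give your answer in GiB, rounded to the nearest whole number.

884,998,144 KiB = 884,998,144 × 2^10 bytes = 906,238,099,456 bytes
1 GiB = 1,073,741,824 bytes
906,238,099,456 / 1,073,741,824 = 844 GiB

844 GiB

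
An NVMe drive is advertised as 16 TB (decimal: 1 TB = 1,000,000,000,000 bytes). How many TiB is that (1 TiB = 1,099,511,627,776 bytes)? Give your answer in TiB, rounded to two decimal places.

14.55 TiB

16 TB × 1,000,000,000,000 bytes/TB = 16,000,000,000,000 bytes
1 TiB = 1,099,511,627,776 bytes
16,000,000,000,000 / 1,099,511,627,776 = 14.55 TiB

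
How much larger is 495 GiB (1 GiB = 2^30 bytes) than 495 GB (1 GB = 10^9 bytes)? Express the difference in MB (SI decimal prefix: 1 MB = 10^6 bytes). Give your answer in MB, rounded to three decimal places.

36,502.203 MB

495 GiB = 495 × 1,073,741,824 = 531,502,202,880 bytes
495 GB = 495 × 1,000,000,000 = 495,000,000,000 bytes
difference = 36,502,202,880 bytes
36,502,202,880 / 1,000,000 = 36,502.203 MB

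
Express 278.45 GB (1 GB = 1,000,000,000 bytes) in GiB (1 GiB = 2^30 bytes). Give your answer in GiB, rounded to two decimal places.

278.45 GB = 278.45 × 10^9 bytes = 278,450,000,000 bytes
1 GiB = 2^30 bytes = 1,073,741,824 bytes
278,450,000,000 / 1,073,741,824 = 259.33 GiB

259.33 GiB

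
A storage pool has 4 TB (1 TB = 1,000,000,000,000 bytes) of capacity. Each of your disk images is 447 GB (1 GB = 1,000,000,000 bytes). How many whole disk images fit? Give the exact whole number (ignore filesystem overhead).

8

Capacity: 4 TB = 4,000,000,000,000 bytes
Per item: 447 GB = 447,000,000,000 bytes
⌊4,000,000,000,000 / 447,000,000,000⌋ = 8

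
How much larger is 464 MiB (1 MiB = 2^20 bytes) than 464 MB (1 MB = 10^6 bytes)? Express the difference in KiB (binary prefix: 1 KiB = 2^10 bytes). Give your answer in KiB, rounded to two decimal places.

22,011.00 KiB

464 MiB = 464 × 1,048,576 = 486,539,264 bytes
464 MB = 464 × 1,000,000 = 464,000,000 bytes
difference = 22,539,264 bytes
22,539,264 / 1,024 = 22,011.00 KiB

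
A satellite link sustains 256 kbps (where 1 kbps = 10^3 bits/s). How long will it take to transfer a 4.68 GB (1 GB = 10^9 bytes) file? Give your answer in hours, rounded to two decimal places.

40.63 hours

4.68 GB = 4,680,000,000 bytes = 37,440,000,000 bits
256 kbps = 256,000 bits/s
time = 37,440,000,000 / 256,000 = 146,250.0000 s
146,250.0000 s / 3600 = 40.63 hours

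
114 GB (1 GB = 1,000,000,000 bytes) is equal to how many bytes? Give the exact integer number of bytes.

114,000,000,000 bytes

114 × 1,000,000,000 = 114,000,000,000 bytes  (1 GB = 10^9 bytes)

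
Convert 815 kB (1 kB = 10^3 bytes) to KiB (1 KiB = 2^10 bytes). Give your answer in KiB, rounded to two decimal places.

795.90 KiB

815 kB = 815 × 10^3 bytes = 815,000 bytes
1 KiB = 1,024 bytes
815,000 / 1,024 = 795.90 KiB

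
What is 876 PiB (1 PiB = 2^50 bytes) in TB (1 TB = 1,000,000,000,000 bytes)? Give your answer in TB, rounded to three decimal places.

876 PiB = 876 × 2^50 bytes = 986,288,318,394,138,624 bytes
1 TB = 10^12 bytes = 1,000,000,000,000 bytes
986,288,318,394,138,624 / 1,000,000,000,000 = 986,288.318 TB

986,288.318 TB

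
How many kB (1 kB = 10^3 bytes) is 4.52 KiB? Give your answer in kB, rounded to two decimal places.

4.63 kB

4.52 KiB = 4.52 × 2^10 bytes = 4,628.48 bytes
1 kB = 1,000 bytes
4,628.48 / 1,000 = 4.63 kB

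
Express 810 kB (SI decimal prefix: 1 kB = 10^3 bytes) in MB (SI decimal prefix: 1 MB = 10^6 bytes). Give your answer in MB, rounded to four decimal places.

810 kB = 810 × 10^3 bytes = 810,000 bytes
1 MB = 10^6 bytes = 1,000,000 bytes
810,000 / 1,000,000 = 0.8100 MB

0.8100 MB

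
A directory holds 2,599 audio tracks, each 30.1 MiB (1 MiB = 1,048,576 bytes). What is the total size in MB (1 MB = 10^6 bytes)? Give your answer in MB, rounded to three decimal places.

82,029.996 MB

Total = 2,599 × 30.1 MiB = 78229.9 MiB
= 78229.9 × 1,048,576 bytes = 82,029,995,622.4 bytes
1 MB = 1,000,000 bytes
82,029,995,622.4 / 1,000,000 = 82,029.996 MB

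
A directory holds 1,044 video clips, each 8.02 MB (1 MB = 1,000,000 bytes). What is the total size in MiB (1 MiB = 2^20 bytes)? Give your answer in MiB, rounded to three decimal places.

Total = 1,044 × 8.02 MB = 8372.88 MB
= 8372.88 × 1,000,000 bytes = 8,372,880,000 bytes
1 MiB = 1,048,576 bytes
8,372,880,000 / 1,048,576 = 7,985.001 MiB

7,985.001 MiB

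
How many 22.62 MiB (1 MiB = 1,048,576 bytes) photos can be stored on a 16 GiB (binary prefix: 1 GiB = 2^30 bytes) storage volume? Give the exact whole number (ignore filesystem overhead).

724

Capacity: 16 GiB = 17,179,869,184 bytes
Per item: 22.62 MiB = 23,718,789.12 bytes
⌊17,179,869,184 / 23,718,789.12⌋ = 724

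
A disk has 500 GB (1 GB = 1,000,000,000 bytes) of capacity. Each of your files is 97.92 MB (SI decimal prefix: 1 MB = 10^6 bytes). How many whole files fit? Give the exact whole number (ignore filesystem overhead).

5,106

Capacity: 500 GB = 500,000,000,000 bytes
Per item: 97.92 MB = 97,920,000 bytes
⌊500,000,000,000 / 97,920,000⌋ = 5,106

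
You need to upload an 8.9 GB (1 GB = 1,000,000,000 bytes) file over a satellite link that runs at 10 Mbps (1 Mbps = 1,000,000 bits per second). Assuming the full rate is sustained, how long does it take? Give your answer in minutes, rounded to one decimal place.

8.9 GB = 8,900,000,000 bytes = 71,200,000,000 bits
10 Mbps = 10,000,000 bits/s
time = 71,200,000,000 / 10,000,000 = 7,120.00 s
7,120.00 s / 60 = 118.7 minutes

118.7 minutes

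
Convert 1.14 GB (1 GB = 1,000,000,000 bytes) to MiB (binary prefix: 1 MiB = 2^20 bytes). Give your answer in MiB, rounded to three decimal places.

1.14 GB = 1.14 × 10^9 bytes = 1,140,000,000 bytes
1 MiB = 1,048,576 bytes
1,140,000,000 / 1,048,576 = 1,087.189 MiB

1,087.189 MiB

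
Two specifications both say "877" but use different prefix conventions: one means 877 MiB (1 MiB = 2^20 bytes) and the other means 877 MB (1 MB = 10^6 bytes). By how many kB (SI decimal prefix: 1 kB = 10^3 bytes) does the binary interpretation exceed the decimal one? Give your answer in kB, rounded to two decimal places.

42,601.15 kB

877 MiB = 877 × 1,048,576 = 919,601,152 bytes
877 MB = 877 × 1,000,000 = 877,000,000 bytes
difference = 42,601,152 bytes
42,601,152 / 1,000 = 42,601.15 kB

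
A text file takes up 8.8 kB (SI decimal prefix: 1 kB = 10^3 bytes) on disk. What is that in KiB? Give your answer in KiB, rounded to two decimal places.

8.59 KiB

8.8 kB = 8.8 × 10^3 bytes = 8,800 bytes
1 KiB = 2^10 bytes = 1,024 bytes
8,800 / 1,024 = 8.59 KiB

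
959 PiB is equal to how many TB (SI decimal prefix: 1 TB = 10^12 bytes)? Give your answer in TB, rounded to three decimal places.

959 PiB = 959 × 2^50 bytes = 1,079,738,010,662,076,416 bytes
1 TB = 10^12 bytes = 1,000,000,000,000 bytes
1,079,738,010,662,076,416 / 1,000,000,000,000 = 1,079,738.011 TB

1,079,738.011 TB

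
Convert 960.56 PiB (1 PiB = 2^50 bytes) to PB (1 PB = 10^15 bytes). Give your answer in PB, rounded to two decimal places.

960.56 PiB = 960.56 × 2^50 bytes = 1,081,494,414,516,750,909.44 bytes
1 PB = 1,000,000,000,000,000 bytes
1,081,494,414,516,750,909.44 / 1,000,000,000,000,000 = 1,081.49 PB

1,081.49 PB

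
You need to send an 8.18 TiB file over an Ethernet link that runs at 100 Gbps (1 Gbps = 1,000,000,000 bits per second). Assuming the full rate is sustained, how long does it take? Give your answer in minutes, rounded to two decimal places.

8.18 TiB = 8,994,005,115,207.68 bytes = 71,952,040,921,661.44 bits
100 Gbps = 100,000,000,000 bits/s
time = 71,952,040,921,661.44 / 100,000,000,000 = 719.520 s
719.520 s / 60 = 11.99 minutes

11.99 minutes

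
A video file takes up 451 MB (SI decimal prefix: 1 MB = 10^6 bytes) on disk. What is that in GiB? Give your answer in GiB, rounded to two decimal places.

0.42 GiB

451 MB = 451 × 10^6 bytes = 451,000,000 bytes
1 GiB = 1,073,741,824 bytes
451,000,000 / 1,073,741,824 = 0.42 GiB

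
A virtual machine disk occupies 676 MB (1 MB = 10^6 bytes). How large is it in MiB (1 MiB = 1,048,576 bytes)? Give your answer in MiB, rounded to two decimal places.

676 MB × 1,000,000 bytes/MB = 676,000,000 bytes
1 MiB = 1,048,576 bytes
676,000,000 / 1,048,576 = 644.68 MiB

644.68 MiB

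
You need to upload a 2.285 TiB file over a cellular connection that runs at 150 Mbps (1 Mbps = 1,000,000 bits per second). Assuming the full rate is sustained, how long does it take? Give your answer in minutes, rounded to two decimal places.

2,233.23 minutes

2.285 TiB = 2,512,384,069,468.16 bytes = 20,099,072,555,745.28 bits
150 Mbps = 150,000,000 bits/s
time = 20,099,072,555,745.28 / 150,000,000 = 133,993.817 s
133,993.817 s / 60 = 2,233.23 minutes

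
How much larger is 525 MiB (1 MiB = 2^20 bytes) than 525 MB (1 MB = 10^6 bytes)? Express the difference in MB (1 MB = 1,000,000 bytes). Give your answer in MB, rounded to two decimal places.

25.50 MB

525 MiB = 525 × 1,048,576 = 550,502,400 bytes
525 MB = 525 × 1,000,000 = 525,000,000 bytes
difference = 25,502,400 bytes
25,502,400 / 1,000,000 = 25.50 MB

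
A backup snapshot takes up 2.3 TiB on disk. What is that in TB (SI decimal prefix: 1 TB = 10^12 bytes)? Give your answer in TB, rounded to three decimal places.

2.529 TB

2.3 TiB × 1,099,511,627,776 bytes/TiB = 2,528,876,743,884.8 bytes
1 TB = 10^12 bytes = 1,000,000,000,000 bytes
2,528,876,743,884.8 / 1,000,000,000,000 = 2.529 TB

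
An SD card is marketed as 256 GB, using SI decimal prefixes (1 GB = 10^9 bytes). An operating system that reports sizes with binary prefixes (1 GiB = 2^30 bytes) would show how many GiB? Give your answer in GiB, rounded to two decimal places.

238.42 GiB

256 GB = 256 × 10^9 bytes = 256,000,000,000 bytes
1 GiB = 1,073,741,824 bytes
256,000,000,000 / 1,073,741,824 = 238.42 GiB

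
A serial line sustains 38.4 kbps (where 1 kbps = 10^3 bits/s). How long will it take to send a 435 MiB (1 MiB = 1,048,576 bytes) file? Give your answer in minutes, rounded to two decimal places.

1,583.79 minutes

435 MiB = 456,130,560 bytes = 3,649,044,480 bits
38.4 kbps = 38,400 bits/s
time = 3,649,044,480 / 38,400 = 95,027.200 s
95,027.200 s / 60 = 1,583.79 minutes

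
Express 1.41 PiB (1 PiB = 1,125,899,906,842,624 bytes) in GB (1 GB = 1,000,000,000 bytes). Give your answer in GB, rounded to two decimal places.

1,587,518.87 GB

1.41 PiB × 1,125,899,906,842,624 bytes/PiB = 1,587,518,868,648,099.84 bytes
1 GB = 10^9 bytes = 1,000,000,000 bytes
1,587,518,868,648,099.84 / 1,000,000,000 = 1,587,518.87 GB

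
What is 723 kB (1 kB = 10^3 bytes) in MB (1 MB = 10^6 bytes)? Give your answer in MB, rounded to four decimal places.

723 kB × 1,000 bytes/kB = 723,000 bytes
1 MB = 10^6 bytes = 1,000,000 bytes
723,000 / 1,000,000 = 0.7230 MB

0.7230 MB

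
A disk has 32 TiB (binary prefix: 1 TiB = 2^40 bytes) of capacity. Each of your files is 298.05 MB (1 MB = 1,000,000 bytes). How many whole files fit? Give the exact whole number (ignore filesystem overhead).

Capacity: 32 TiB = 35,184,372,088,832 bytes
Per item: 298.05 MB = 298,050,000 bytes
⌊35,184,372,088,832 / 298,050,000⌋ = 118,048

118,048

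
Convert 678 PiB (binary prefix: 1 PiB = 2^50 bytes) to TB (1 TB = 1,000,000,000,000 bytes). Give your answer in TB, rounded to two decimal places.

678 PiB × 1,125,899,906,842,624 bytes/PiB = 763,360,136,839,299,072 bytes
1 TB = 1,000,000,000,000 bytes
763,360,136,839,299,072 / 1,000,000,000,000 = 763,360.14 TB

763,360.14 TB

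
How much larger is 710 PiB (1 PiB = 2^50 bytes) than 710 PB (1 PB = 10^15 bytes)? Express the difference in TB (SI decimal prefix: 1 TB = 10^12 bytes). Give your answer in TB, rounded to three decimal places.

89,388.934 TB

710 PiB = 710 × 1,125,899,906,842,624 = 799,388,933,858,263,040 bytes
710 PB = 710 × 1,000,000,000,000,000 = 710,000,000,000,000,000 bytes
difference = 89,388,933,858,263,040 bytes
89,388,933,858,263,040 / 1,000,000,000,000 = 89,388.934 TB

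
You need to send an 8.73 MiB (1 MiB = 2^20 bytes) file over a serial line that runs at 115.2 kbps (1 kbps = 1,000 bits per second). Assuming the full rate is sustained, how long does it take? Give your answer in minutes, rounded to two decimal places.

8.73 MiB = 9,154,068.48 bytes = 73,232,547.84 bits
115.2 kbps = 115,200 bits/s
time = 73,232,547.84 / 115,200 = 635.699 s
635.699 s / 60 = 10.59 minutes

10.59 minutes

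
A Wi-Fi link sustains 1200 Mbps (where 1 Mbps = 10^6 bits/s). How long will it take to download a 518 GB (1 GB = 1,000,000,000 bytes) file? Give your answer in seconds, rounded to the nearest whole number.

518 GB = 518,000,000,000 bytes = 4,144,000,000,000 bits
1200 Mbps = 1,200,000,000 bits/s
time = 4,144,000,000,000 / 1,200,000,000 = 3,453 s

3,453 seconds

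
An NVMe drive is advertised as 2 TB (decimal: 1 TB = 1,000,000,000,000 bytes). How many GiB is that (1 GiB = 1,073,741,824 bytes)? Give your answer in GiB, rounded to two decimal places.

1,862.65 GiB

2 TB × 1,000,000,000,000 bytes/TB = 2,000,000,000,000 bytes
1 GiB = 2^30 bytes = 1,073,741,824 bytes
2,000,000,000,000 / 1,073,741,824 = 1,862.65 GiB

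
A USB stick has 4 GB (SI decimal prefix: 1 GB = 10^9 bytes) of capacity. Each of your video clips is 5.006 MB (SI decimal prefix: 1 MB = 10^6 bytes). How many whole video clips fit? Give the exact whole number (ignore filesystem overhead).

799

Capacity: 4 GB = 4,000,000,000 bytes
Per item: 5.006 MB = 5,006,000 bytes
⌊4,000,000,000 / 5,006,000⌋ = 799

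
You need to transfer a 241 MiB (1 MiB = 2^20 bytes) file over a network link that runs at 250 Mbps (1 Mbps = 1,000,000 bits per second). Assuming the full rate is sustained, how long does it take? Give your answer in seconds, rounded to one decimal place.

8.1 seconds

241 MiB = 252,706,816 bytes = 2,021,654,528 bits
250 Mbps = 250,000,000 bits/s
time = 2,021,654,528 / 250,000,000 = 8.1 s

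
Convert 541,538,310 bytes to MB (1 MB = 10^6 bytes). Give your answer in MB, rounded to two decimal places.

541.54 MB

541,538,310 bytes given.
1 MB = 1,000,000 bytes
541,538,310 / 1,000,000 = 541.54 MB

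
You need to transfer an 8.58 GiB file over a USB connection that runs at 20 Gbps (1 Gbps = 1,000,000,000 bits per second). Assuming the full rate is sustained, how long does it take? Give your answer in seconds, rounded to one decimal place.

8.58 GiB = 9,212,704,849.92 bytes = 73,701,638,799.36 bits
20 Gbps = 20,000,000,000 bits/s
time = 73,701,638,799.36 / 20,000,000,000 = 3.7 s

3.7 seconds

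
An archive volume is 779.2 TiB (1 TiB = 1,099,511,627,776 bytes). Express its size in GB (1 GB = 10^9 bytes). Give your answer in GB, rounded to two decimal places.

779.2 TiB = 779.2 × 2^40 bytes = 856,739,460,363,059.2 bytes
1 GB = 1,000,000,000 bytes
856,739,460,363,059.2 / 1,000,000,000 = 856,739.46 GB

856,739.46 GB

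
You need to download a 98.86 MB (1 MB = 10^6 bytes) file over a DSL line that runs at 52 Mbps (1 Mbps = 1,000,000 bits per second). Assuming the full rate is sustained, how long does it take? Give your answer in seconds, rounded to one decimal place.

98.86 MB = 98,860,000 bytes = 790,880,000 bits
52 Mbps = 52,000,000 bits/s
time = 790,880,000 / 52,000,000 = 15.2 s

15.2 seconds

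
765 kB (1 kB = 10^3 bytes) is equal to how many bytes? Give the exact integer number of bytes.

765 × 1,000 = 765,000 bytes

765,000 bytes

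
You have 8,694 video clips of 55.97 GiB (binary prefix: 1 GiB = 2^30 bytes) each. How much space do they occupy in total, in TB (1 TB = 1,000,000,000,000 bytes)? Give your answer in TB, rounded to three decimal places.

522.486 TB

Total = 8,694 × 55.97 GiB = 486603.18 GiB
= 486603.18 × 1,073,741,824 bytes = 522,486,186,057,400.32 bytes
1 TB = 1,000,000,000,000 bytes
522,486,186,057,400.32 / 1,000,000,000,000 = 522.486 TB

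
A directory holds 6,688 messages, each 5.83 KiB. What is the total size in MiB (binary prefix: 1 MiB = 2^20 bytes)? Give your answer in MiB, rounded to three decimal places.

38.077 MiB

Total = 6,688 × 5.83 KiB = 38991.04 KiB
= 38991.04 × 1,024 bytes = 39,926,824.96 bytes
1 MiB = 1,048,576 bytes
39,926,824.96 / 1,048,576 = 38.077 MiB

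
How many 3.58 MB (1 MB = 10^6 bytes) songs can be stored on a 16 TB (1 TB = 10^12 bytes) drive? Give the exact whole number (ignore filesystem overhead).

Capacity: 16 TB = 16,000,000,000,000 bytes
Per item: 3.58 MB = 3,580,000 bytes
⌊16,000,000,000,000 / 3,580,000⌋ = 4,469,273

4,469,273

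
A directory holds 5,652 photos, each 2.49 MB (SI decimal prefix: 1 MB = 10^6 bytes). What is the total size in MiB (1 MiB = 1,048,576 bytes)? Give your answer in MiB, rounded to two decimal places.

Total = 5,652 × 2.49 MB = 14073.48 MB
= 14073.48 × 1,000,000 bytes = 14,073,480,000 bytes
1 MiB = 1,048,576 bytes
14,073,480,000 / 1,048,576 = 13,421.52 MiB

13,421.52 MiB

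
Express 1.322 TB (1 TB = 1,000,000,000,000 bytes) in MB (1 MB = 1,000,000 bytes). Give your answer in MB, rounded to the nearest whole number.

1.322 TB × 1,000,000,000,000 bytes/TB = 1,322,000,000,000 bytes
1 MB = 10^6 bytes = 1,000,000 bytes
1,322,000,000,000 / 1,000,000 = 1,322,000 MB

1,322,000 MB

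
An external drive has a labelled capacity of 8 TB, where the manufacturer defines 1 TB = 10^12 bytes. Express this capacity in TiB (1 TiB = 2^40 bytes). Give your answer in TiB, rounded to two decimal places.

8 TB = 8 × 10^12 bytes = 8,000,000,000,000 bytes
1 TiB = 2^40 bytes = 1,099,511,627,776 bytes
8,000,000,000,000 / 1,099,511,627,776 = 7.28 TiB

7.28 TiB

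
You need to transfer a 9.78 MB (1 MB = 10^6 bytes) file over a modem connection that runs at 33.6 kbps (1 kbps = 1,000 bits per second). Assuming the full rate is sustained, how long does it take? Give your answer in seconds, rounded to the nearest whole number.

2,329 seconds

9.78 MB = 9,780,000 bytes = 78,240,000 bits
33.6 kbps = 33,600 bits/s
time = 78,240,000 / 33,600 = 2,329 s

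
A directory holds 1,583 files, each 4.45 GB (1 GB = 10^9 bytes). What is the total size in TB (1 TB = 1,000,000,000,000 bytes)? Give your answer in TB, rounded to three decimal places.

7.044 TB

Total = 1,583 × 4.45 GB = 7044.35 GB
= 7044.35 × 1,000,000,000 bytes = 7,044,350,000,000 bytes
1 TB = 1,000,000,000,000 bytes
7,044,350,000,000 / 1,000,000,000,000 = 7.044 TB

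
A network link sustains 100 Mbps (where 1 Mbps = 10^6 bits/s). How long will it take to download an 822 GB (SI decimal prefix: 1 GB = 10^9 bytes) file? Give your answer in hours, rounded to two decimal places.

822 GB = 822,000,000,000 bytes = 6,576,000,000,000 bits
100 Mbps = 100,000,000 bits/s
time = 6,576,000,000,000 / 100,000,000 = 65,760.0000 s
65,760.0000 s / 3600 = 18.27 hours

18.27 hours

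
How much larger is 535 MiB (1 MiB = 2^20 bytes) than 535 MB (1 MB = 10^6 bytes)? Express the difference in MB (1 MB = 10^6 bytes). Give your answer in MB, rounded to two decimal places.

25.99 MB

535 MiB = 535 × 1,048,576 = 560,988,160 bytes
535 MB = 535 × 1,000,000 = 535,000,000 bytes
difference = 25,988,160 bytes
25,988,160 / 1,000,000 = 25.99 MB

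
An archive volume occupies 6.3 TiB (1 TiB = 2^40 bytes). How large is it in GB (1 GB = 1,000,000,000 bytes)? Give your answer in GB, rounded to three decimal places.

6,926.923 GB

6.3 TiB × 1,099,511,627,776 bytes/TiB = 6,926,923,254,988.8 bytes
1 GB = 10^9 bytes = 1,000,000,000 bytes
6,926,923,254,988.8 / 1,000,000,000 = 6,926.923 GB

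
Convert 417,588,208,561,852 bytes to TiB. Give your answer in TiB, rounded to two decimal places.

379.79 TiB

417,588,208,561,852 bytes given.
1 TiB = 2^40 bytes = 1,099,511,627,776 bytes
417,588,208,561,852 / 1,099,511,627,776 = 379.79 TiB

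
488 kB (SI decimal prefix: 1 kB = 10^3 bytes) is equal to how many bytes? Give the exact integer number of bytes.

488,000 bytes

488 × 1,000 = 488,000 bytes  (1 kB = 10^3 bytes)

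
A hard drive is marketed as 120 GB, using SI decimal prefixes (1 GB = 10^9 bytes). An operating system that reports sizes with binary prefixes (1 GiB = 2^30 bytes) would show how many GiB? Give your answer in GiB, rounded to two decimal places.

120 GB × 1,000,000,000 bytes/GB = 120,000,000,000 bytes
1 GiB = 2^30 bytes = 1,073,741,824 bytes
120,000,000,000 / 1,073,741,824 = 111.76 GiB

111.76 GiB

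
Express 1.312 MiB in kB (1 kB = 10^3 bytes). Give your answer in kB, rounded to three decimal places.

1.312 MiB = 1.312 × 2^20 bytes = 1,375,731.712 bytes
1 kB = 1,000 bytes
1,375,731.712 / 1,000 = 1,375.732 kB

1,375.732 kB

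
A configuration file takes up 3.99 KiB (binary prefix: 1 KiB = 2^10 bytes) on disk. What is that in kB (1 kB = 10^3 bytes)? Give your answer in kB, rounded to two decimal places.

4.09 kB

3.99 KiB = 3.99 × 2^10 bytes = 4,085.76 bytes
1 kB = 10^3 bytes = 1,000 bytes
4,085.76 / 1,000 = 4.09 kB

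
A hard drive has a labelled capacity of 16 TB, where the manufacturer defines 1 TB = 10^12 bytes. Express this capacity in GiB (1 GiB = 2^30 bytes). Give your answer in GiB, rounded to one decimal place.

14,901.2 GiB

16 TB × 1,000,000,000,000 bytes/TB = 16,000,000,000,000 bytes
1 GiB = 1,073,741,824 bytes
16,000,000,000,000 / 1,073,741,824 = 14,901.2 GiB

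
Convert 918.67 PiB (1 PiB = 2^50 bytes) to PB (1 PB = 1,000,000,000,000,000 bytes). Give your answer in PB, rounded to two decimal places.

918.67 PiB × 1,125,899,906,842,624 bytes/PiB = 1,034,330,467,419,113,390.08 bytes
1 PB = 10^15 bytes = 1,000,000,000,000,000 bytes
1,034,330,467,419,113,390.08 / 1,000,000,000,000,000 = 1,034.33 PB

1,034.33 PB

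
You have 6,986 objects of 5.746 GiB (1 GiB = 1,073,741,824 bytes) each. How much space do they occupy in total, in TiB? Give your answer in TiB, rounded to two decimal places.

Total = 6,986 × 5.746 GiB = 40141.556 GiB
= 40141.556 × 1,073,741,824 bytes = 43,101,667,557,638.144 bytes
1 TiB = 1,099,511,627,776 bytes
43,101,667,557,638.144 / 1,099,511,627,776 = 39.20 TiB

39.20 TiB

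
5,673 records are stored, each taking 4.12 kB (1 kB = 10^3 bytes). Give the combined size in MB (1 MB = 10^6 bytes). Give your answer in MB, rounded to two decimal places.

Total = 5,673 × 4.12 kB = 23372.76 kB
= 23372.76 × 1,000 bytes = 23,372,760 bytes
1 MB = 1,000,000 bytes
23,372,760 / 1,000,000 = 23.37 MB

23.37 MB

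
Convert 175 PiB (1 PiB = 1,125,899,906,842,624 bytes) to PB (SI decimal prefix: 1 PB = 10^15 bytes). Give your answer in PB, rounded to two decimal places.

175 PiB × 1,125,899,906,842,624 bytes/PiB = 197,032,483,697,459,200 bytes
1 PB = 10^15 bytes = 1,000,000,000,000,000 bytes
197,032,483,697,459,200 / 1,000,000,000,000,000 = 197.03 PB

197.03 PB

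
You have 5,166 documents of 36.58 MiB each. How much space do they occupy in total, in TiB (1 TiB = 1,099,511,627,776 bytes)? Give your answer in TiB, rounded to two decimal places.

0.18 TiB

Total = 5,166 × 36.58 MiB = 188972.28 MiB
= 188972.28 × 1,048,576 bytes = 198,151,797,473.28 bytes
1 TiB = 1,099,511,627,776 bytes
198,151,797,473.28 / 1,099,511,627,776 = 0.18 TiB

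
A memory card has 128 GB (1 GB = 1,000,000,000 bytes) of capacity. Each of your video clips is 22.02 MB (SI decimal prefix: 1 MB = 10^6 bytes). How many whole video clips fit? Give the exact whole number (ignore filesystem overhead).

Capacity: 128 GB = 128,000,000,000 bytes
Per item: 22.02 MB = 22,020,000 bytes
⌊128,000,000,000 / 22,020,000⌋ = 5,812

5,812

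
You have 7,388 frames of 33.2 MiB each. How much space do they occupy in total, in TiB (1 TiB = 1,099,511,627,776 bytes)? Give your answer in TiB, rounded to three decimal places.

Total = 7,388 × 33.2 MiB = 245281.6 MiB
= 245281.6 × 1,048,576 bytes = 257,196,399,001.6 bytes
1 TiB = 1,099,511,627,776 bytes
257,196,399,001.6 / 1,099,511,627,776 = 0.234 TiB

0.234 TiB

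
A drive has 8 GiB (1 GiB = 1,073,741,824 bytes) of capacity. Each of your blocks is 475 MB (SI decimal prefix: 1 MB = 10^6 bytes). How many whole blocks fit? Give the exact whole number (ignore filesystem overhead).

Capacity: 8 GiB = 8,589,934,592 bytes
Per item: 475 MB = 475,000,000 bytes
⌊8,589,934,592 / 475,000,000⌋ = 18

18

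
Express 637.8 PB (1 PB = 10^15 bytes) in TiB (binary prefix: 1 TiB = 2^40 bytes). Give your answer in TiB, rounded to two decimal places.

580,075.72 TiB

637.8 PB = 637.8 × 10^15 bytes = 637,800,000,000,000,000 bytes
1 TiB = 2^40 bytes = 1,099,511,627,776 bytes
637,800,000,000,000,000 / 1,099,511,627,776 = 580,075.72 TiB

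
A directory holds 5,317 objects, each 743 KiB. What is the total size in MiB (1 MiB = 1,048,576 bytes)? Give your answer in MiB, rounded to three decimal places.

3,857.940 MiB

Total = 5,317 × 743 KiB = 3,950,531 KiB
= 3,950,531 × 1,024 bytes = 4,045,343,744 bytes
1 MiB = 1,048,576 bytes
4,045,343,744 / 1,048,576 = 3,857.940 MiB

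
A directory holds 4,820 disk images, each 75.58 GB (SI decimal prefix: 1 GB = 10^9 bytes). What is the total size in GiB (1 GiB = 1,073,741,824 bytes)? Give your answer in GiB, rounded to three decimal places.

Total = 4,820 × 75.58 GB = 364295.6 GB
= 364295.6 × 1,000,000,000 bytes = 364,295,600,000,000 bytes
1 GiB = 1,073,741,824 bytes
364,295,600,000,000 / 1,073,741,824 = 339,276.716 GiB

339,276.716 GiB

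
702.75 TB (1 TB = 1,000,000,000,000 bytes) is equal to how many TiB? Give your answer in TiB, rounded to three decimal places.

639.147 TiB

702.75 TB × 1,000,000,000,000 bytes/TB = 702,750,000,000,000 bytes
1 TiB = 1,099,511,627,776 bytes
702,750,000,000,000 / 1,099,511,627,776 = 639.147 TiB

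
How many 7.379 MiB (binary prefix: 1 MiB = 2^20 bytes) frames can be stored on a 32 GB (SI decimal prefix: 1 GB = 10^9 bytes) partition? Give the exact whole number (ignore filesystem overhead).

4,135

Capacity: 32 GB = 32,000,000,000 bytes
Per item: 7.379 MiB = 7,737,442.304 bytes
⌊32,000,000,000 / 7,737,442.304⌋ = 4,135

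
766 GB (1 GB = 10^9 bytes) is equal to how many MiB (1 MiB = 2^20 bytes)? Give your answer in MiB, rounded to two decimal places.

766 GB × 1,000,000,000 bytes/GB = 766,000,000,000 bytes
1 MiB = 2^20 bytes = 1,048,576 bytes
766,000,000,000 / 1,048,576 = 730,514.53 MiB

730,514.53 MiB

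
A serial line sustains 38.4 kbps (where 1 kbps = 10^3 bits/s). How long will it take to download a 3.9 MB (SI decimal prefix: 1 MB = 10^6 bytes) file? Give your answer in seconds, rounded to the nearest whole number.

3.9 MB = 3,900,000 bytes = 31,200,000 bits
38.4 kbps = 38,400 bits/s
time = 31,200,000 / 38,400 = 813 s

813 seconds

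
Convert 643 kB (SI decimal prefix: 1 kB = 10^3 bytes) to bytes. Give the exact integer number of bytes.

643 × 1,000 = 643,000 bytes  (1 kB = 10^3 bytes)

643,000 bytes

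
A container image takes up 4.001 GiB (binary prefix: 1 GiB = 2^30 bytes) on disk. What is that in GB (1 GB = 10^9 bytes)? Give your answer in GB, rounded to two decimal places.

4.001 GiB = 4.001 × 2^30 bytes = 4,296,041,037.824 bytes
1 GB = 10^9 bytes = 1,000,000,000 bytes
4,296,041,037.824 / 1,000,000,000 = 4.30 GB

4.30 GB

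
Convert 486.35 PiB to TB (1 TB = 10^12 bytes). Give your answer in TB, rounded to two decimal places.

547,581.42 TB

486.35 PiB × 1,125,899,906,842,624 bytes/PiB = 547,581,419,692,910,182.4 bytes
1 TB = 10^12 bytes = 1,000,000,000,000 bytes
547,581,419,692,910,182.4 / 1,000,000,000,000 = 547,581.42 TB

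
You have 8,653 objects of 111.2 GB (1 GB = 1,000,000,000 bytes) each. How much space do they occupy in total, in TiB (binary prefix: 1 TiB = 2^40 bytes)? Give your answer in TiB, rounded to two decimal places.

Total = 8,653 × 111.2 GB = 962213.6 GB
= 962213.6 × 1,000,000,000 bytes = 962,213,600,000,000 bytes
1 TiB = 1,099,511,627,776 bytes
962,213,600,000,000 / 1,099,511,627,776 = 875.13 TiB

875.13 TiB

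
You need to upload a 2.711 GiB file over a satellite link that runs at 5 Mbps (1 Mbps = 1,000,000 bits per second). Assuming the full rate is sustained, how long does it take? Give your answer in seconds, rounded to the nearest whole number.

4,657 seconds

2.711 GiB = 2,910,914,084.864 bytes = 23,287,312,678.912 bits
5 Mbps = 5,000,000 bits/s
time = 23,287,312,678.912 / 5,000,000 = 4,657 s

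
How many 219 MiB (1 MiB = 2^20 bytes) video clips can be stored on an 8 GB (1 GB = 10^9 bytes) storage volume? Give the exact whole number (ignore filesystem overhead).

Capacity: 8 GB = 8,000,000,000 bytes
Per item: 219 MiB = 229,638,144 bytes
⌊8,000,000,000 / 229,638,144⌋ = 34

34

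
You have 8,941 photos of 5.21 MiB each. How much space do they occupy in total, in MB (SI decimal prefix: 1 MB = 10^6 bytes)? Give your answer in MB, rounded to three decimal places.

Total = 8,941 × 5.21 MiB = 46582.61 MiB
= 46582.61 × 1,048,576 bytes = 48,845,406,863.36 bytes
1 MB = 1,000,000 bytes
48,845,406,863.36 / 1,000,000 = 48,845.407 MB

48,845.407 MB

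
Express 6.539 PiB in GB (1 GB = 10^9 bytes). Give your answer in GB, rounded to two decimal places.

7,362,259.49 GB

6.539 PiB × 1,125,899,906,842,624 bytes/PiB = 7,362,259,490,843,918.336 bytes
1 GB = 1,000,000,000 bytes
7,362,259,490,843,918.336 / 1,000,000,000 = 7,362,259.49 GB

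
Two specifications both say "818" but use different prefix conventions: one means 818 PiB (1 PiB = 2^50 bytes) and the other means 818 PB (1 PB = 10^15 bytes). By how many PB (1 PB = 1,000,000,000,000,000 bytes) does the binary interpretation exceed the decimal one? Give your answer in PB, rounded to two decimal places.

818 PiB = 818 × 1,125,899,906,842,624 = 920,986,123,797,266,432 bytes
818 PB = 818 × 1,000,000,000,000,000 = 818,000,000,000,000,000 bytes
difference = 102,986,123,797,266,432 bytes
102,986,123,797,266,432 / 1,000,000,000,000,000 = 102.99 PB

102.99 PB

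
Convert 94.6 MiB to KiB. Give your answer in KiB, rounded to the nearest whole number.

96,870 KiB

94.6 MiB = 94.6 × 2^20 bytes = 99,195,289.6 bytes
1 KiB = 2^10 bytes = 1,024 bytes
99,195,289.6 / 1,024 = 96,870 KiB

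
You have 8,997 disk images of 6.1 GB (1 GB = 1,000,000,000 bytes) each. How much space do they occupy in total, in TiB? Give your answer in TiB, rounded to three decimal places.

Total = 8,997 × 6.1 GB = 54881.7 GB
= 54881.7 × 1,000,000,000 bytes = 54,881,700,000,000 bytes
1 TiB = 1,099,511,627,776 bytes
54,881,700,000,000 / 1,099,511,627,776 = 49.915 TiB

49.915 TiB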